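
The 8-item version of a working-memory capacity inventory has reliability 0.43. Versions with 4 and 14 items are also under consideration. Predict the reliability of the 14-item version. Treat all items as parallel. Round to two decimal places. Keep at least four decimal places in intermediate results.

0.57

Only the ratio of lengths matters: n = 14/8 = 1.7500
r_{14} = n·r / (1 + (n − 1)·r) = 0.7525 / 1.3225 ≈ 0.5690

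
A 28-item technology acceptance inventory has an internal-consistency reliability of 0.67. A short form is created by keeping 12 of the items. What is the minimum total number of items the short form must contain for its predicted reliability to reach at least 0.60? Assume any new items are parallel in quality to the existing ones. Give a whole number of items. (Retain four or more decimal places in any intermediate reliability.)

Short-form reliability: n = 12/28 = 0.4286; r_12 = n·r/(1+(n−1)r) ≈ 0.4653
Then solve for n' with r_old = 0.4653, r_target = 0.60: n' = 0.60(1 − 0.4653)/[0.4653(1 − 0.60)] = 1.7237
Total items = 1.7237 × 12 = 20.68, rounded up to 21.

21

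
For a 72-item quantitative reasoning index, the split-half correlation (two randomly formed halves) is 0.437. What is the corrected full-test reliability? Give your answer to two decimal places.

Each half is half the length of the full test, so the full test is n = 2 times a half.
r_full = 2r_hh / (1 + r_hh) = 2 × 0.437 / (1 + 0.437)
       = 0.8740 / 1.4370 = 0.6082

0.61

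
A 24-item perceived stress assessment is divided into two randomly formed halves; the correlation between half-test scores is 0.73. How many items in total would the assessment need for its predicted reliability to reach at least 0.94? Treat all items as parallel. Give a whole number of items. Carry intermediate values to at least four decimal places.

r_full = 2(0.73)/(1 + 0.73) = 0.8439
n = r_tgt(1 − r_full) / [r_full(1 − r_tgt)] = 0.94 × 0.1561 / (0.8439 × 0.06) ≈ 2.8979
Items = 2.8979 × 24 ≈ 69.55 → 70

70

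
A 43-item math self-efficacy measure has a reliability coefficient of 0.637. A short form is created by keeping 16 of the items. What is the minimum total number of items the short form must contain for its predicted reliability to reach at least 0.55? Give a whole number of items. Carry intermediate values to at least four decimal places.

30

Short-form reliability: n = 16/43 = 0.3721; r_16 = n·r/(1+(n−1)r) ≈ 0.3950
Length factor from the short form to reach 0.55: n' = 0.55(1 − 0.3950) / [0.3950(1 − 0.55)] ≈ 1.8720
Items = 1.8720 × 16 ≈ 29.95 → 30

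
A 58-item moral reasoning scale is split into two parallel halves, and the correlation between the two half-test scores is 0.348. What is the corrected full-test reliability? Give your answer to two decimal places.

Each half is half the length of the full test, so the full test is n = 2 times a half.
r_full = 2(0.348) / (1 + 0.348)
r_full = 0.6960 / 1.3480 ≈ 0.5163

0.52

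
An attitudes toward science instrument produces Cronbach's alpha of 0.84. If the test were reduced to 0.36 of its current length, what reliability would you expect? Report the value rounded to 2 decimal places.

r_new = (0.36 × 0.84) / (1 + (0.36 − 1) × 0.84)
r_new = 0.3024 / 0.4624 ≈ 0.6540

0.65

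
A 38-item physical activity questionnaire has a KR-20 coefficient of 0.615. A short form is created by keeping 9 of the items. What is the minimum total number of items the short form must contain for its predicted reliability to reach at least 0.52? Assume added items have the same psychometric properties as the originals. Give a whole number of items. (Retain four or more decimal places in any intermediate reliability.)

Short-form reliability: n = 9/38 = 0.2368; r_9 = n·r/(1+(n−1)r) ≈ 0.2745
Length factor from the short form to reach 0.52: n' = 0.52(1 − 0.2745) / [0.2745(1 − 0.52)] ≈ 2.8632
Items = 2.8632 × 9 ≈ 25.77 → 26

26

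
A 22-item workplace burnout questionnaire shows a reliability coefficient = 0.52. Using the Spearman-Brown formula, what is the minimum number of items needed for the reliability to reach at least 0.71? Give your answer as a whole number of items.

n = [0.71 × 0.48] / [0.52 × 0.29]
  = 0.3408 / 0.1508 = 2.2599
So the test needs 2.2599 × 22 ≈ 49.72 items; rounding up, 50.

50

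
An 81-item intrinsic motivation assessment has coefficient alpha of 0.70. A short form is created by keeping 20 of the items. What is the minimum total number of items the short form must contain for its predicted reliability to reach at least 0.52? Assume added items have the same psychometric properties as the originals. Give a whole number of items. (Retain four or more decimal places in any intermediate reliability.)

38

Short-form reliability: n = 20/81 = 0.2469; r_20 = n·r/(1+(n−1)r) ≈ 0.3655
Then solve for n' with r_old = 0.3655, r_target = 0.52: n' = 0.52(1 − 0.3655)/[0.3655(1 − 0.52)] = 1.8806
Total items = 1.8806 × 20 = 37.61, rounded up to 38.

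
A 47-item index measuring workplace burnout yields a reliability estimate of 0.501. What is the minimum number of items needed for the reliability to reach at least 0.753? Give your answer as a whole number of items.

143

Spearman-Brown solved for the length factor n:
n = r*(1 − r) / [ r (1 − r*) ]
n = [0.753 × 0.499] / [0.501 × 0.247]
n = 0.375747 / 0.123747 ≈ 3.0364
3.0364 × 47 = 142.71 → 143 items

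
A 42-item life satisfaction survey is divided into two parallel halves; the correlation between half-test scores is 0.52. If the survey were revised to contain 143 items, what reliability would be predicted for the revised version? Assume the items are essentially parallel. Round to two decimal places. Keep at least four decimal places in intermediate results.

0.88

First correct the split-half correlation to full-test reliability: r_full = 2 × 0.52 / (1 + 0.52) ≈ 0.6842
Length factor from 42 to 143 items: n = 143/42 = 3.4048
r_new = n·r_full / (1 + (n − 1)·r_full) = 2.3296 / 2.6454 ≈ 0.8806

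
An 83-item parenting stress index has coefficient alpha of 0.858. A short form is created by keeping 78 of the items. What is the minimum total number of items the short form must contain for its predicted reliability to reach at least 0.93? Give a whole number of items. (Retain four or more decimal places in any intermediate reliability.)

183

Short-form reliability: n = 78/83 = 0.9398; r_78 = n·r/(1+(n−1)r) ≈ 0.8503
Then solve for n' with r_old = 0.8503, r_target = 0.93: n' = 0.93(1 − 0.8503)/[0.8503(1 − 0.93)] = 2.3390
Items = 2.3390 × 78 ≈ 182.44 → 183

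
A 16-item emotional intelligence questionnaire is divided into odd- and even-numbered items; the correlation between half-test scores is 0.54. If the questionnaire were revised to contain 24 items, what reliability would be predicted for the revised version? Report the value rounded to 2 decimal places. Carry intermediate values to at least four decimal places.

0.78

Spearman-Brown correction (n = 2): r_full = 2·0.54/(1 + 0.54) = 0.7013
Then adjust to 24 items: n = 24/16 = 1.5000
r_new = n·r_full / (1 + (n − 1)·r_full) = 1.0520 / 1.3506 ≈ 0.7789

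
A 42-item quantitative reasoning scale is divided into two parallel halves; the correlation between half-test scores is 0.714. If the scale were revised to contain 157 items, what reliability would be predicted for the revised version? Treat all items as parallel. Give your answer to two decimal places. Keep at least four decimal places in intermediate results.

0.95

First correct the split-half correlation to full-test reliability: r_full = 2 × 0.714 / (1 + 0.714) ≈ 0.8331
Then adjust to 157 items: n = 157/42 = 3.7381
r_new = n·r_full / (1 + (n − 1)·r_full) = 3.1142 / 3.2811 ≈ 0.9491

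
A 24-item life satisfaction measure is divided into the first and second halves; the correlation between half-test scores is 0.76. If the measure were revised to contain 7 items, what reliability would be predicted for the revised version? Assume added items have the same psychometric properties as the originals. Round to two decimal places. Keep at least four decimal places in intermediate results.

0.65

Full-test reliability from the split-half r: r_full = 2(0.76)/(1 + 0.76) = 0.8636
Then adjust to 7 items: n = 7/24 = 0.2917
r_new = n·r_full / (1 + (n − 1)·r_full) = 0.2519 / 0.3883 ≈ 0.6487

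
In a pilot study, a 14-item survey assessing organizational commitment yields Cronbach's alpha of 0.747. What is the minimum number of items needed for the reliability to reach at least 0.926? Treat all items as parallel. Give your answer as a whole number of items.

Rearranging the Spearman-Brown formula for n,
n = r*(1 − r) / [ r (1 − r*) ]
n = 0.926(1 − 0.747) / [0.747(1 − 0.926)]
n = 0.234278 / 0.055278 ≈ 4.2382
4.2382 × 14 = 59.33 → 60 items

60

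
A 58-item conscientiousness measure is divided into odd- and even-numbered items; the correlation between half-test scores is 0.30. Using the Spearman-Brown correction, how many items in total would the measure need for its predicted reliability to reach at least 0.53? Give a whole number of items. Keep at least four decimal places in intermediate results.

77

r_full = 2(0.30)/(1 + 0.30) = 0.4615
Solve Spearman-Brown for n: n = 0.53(1 − 0.4615) / [0.4615(1 − 0.53)] = 1.3158
Items = 1.3158 × 58 ≈ 76.32 → 77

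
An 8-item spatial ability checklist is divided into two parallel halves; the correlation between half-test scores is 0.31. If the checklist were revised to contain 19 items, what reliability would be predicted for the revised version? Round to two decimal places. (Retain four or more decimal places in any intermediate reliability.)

First correct the split-half correlation to full-test reliability: r_full = 2 × 0.31 / (1 + 0.31) ≈ 0.4733
Length factor from 8 to 19 items: n = 19/8 = 2.3750
r_new = n·r_full / (1 + (n − 1)·r_full) = 1.1241 / 1.6508 ≈ 0.6809

0.68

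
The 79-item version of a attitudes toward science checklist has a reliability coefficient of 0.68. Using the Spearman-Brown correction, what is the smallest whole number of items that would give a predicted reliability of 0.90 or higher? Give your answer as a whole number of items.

Invert Spearman-Brown to solve for n:
n = r*(1 − r) / [ r (1 − r*) ]
n = 0.90(1 − 0.68) / [0.68(1 − 0.90)]
  = 0.2880 / 0.0680 = 4.2353
4.2353 × 79 = 334.59 → 335 items

335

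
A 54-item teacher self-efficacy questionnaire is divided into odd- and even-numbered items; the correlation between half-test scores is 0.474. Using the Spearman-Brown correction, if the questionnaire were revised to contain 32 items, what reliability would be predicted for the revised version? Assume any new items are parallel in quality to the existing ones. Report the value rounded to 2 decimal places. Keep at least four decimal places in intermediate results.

0.52

First correct the split-half correlation to full-test reliability: r_full = 2 × 0.474 / (1 + 0.474) ≈ 0.6431
Length factor from 54 to 32 items: n = 32/54 = 0.5926
r_new = n·r_full / (1 + (n − 1)·r_full) = 0.3811 / 0.7380 ≈ 0.5164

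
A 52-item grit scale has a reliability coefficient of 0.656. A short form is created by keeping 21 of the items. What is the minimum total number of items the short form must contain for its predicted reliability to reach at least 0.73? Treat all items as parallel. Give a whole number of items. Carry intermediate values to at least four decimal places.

Short-form reliability: n = 21/52 = 0.4038; r_21 = n·r/(1+(n−1)r) ≈ 0.4350
Then solve for n' with r_old = 0.4350, r_target = 0.73: n' = 0.73(1 − 0.4350)/[0.4350(1 − 0.73)] = 3.5117
Total items = 3.5117 × 21 = 73.75, rounded up to 74.

74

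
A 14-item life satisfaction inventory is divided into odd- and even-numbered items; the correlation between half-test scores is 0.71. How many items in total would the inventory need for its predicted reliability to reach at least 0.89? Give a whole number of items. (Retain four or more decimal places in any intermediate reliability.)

24

r_full = 2(0.71)/(1 + 0.71) = 0.8304
n = r_tgt(1 − r_full) / [r_full(1 − r_tgt)] = 0.89 × 0.1696 / (0.8304 × 0.11) ≈ 1.6525
Items = 1.6525 × 14 ≈ 23.14 → 24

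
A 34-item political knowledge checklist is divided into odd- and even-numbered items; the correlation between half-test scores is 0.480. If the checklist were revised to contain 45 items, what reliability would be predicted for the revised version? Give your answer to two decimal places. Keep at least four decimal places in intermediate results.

Spearman-Brown correction (n = 2): r_full = 2·0.480/(1 + 0.480) = 0.6486
Length factor from 34 to 45 items: n = 45/34 = 1.3235
r_new = n·r_full / (1 + (n − 1)·r_full) = 0.8584 / 1.2098 ≈ 0.7095

0.71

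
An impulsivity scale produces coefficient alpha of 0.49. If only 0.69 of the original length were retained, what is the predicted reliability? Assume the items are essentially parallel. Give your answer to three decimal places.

0.399

Apply the Spearman-Brown prophecy formula, r' = nr / [1 + (n − 1)r]:
r_new = (0.69 × 0.49) / (1 + (0.69 − 1) × 0.49)
     = 0.3381 / 0.8481 = 0.3987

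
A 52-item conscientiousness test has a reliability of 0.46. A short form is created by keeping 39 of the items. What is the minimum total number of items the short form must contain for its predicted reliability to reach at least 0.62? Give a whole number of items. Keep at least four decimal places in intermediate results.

100

First, r for the 39-item form: n = 39/52 = 0.7500, so r_39 = 0.7500·0.46/(1 + (0.7500 − 1)·0.46) = 0.3898
Length factor from the short form to reach 0.62: n' = 0.62(1 − 0.3898) / [0.3898(1 − 0.62)] ≈ 2.5541
Total items = 2.5541 × 39 = 99.61, rounded up to 100.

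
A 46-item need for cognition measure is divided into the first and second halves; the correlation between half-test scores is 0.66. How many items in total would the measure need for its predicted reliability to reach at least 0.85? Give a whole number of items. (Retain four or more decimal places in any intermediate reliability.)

r_full = 2(0.66)/(1 + 0.66) = 0.7952
Solve Spearman-Brown for n: n = 0.85(1 − 0.7952) / [0.7952(1 − 0.85)] = 1.4594
Items = 1.4594 × 46 ≈ 67.13 → 68

68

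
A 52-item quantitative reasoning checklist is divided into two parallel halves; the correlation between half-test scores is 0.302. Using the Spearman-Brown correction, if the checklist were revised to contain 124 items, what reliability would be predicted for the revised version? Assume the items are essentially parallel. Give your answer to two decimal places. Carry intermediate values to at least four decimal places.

0.67

Spearman-Brown correction (n = 2): r_full = 2·0.302/(1 + 0.302) = 0.4639
Length factor from 52 to 124 items: n = 124/52 = 2.3846
r_new = n·r_full / (1 + (n − 1)·r_full) = 1.1062 / 1.6423 ≈ 0.6736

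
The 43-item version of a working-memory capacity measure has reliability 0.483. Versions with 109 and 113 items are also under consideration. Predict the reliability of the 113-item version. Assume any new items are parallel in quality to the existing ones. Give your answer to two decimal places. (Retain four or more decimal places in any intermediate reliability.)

0.71

The 109-item form is not needed; work directly from the 43-item form with n = 113/43 = 2.6279.
r_{113} = n·r / (1 + (n − 1)·r) = 1.2693 / 1.7863 ≈ 0.7106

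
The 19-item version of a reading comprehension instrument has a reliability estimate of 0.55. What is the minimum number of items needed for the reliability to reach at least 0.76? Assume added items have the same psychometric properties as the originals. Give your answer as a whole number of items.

50

n = 0.76(1 − 0.55) / [0.55(1 − 0.76)]
  = 0.3420 / 0.1320 = 2.5909
2.5909 × 19 = 49.23 → 50 items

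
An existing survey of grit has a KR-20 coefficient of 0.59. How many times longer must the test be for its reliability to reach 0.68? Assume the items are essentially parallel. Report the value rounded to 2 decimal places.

1.48

Rearranging the Spearman-Brown formula for n,
n = r_target (1 − r_old) / [ r_old (1 − r_target) ]
n = 0.68(1 − 0.59) / [0.59(1 − 0.68)]
  = 0.2788 / 0.1888 = 1.4767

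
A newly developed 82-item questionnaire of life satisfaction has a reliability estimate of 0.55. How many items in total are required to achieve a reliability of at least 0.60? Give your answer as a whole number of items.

n = 0.60(1 − 0.55) / [0.55(1 − 0.60)]
n = 0.2700 / 0.2200 ≈ 1.2273
Items needed = n × 82 = 1.2273 × 82 ≈ 100.64 → round up to 101

101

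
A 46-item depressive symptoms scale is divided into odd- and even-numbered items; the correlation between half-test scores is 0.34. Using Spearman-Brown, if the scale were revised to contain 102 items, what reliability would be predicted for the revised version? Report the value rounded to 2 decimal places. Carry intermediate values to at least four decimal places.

First correct the split-half correlation to full-test reliability: r_full = 2 × 0.34 / (1 + 0.34) ≈ 0.5075
Length factor from 46 to 102 items: n = 102/46 = 2.2174
r_new = n·r_full / (1 + (n − 1)·r_full) = 1.1253 / 1.6178 ≈ 0.6956

0.70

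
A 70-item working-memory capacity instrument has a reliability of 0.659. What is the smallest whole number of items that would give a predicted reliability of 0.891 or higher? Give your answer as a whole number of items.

297

Invert Spearman-Brown to solve for n:
n = r*(1 − r) / [ r (1 − r*) ]
n = 0.891 × (1 − 0.659) / [ 0.659 × (1 − 0.891) ]
n = 0.303831 / 0.071831 ≈ 4.2298
Items needed = n × 70 = 4.2298 × 70 ≈ 296.09 → round up to 297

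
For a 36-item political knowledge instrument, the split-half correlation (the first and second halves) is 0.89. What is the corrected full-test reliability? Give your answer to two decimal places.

Each half is half the length of the full test, so the full test is n = 2 times a half.
r_full = 2r_hh / (1 + r_hh) = 2 × 0.89 / (1 + 0.89)
       = 1.7800 / 1.8900 = 0.9418

0.94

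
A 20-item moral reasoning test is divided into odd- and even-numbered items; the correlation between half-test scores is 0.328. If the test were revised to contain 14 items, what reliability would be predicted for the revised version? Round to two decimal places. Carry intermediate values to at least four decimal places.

First correct the split-half correlation to full-test reliability: r_full = 2 × 0.328 / (1 + 0.328) ≈ 0.4940
Then adjust to 14 items: n = 14/20 = 0.7000
r_new = n·r_full / (1 + (n − 1)·r_full) = 0.3458 / 0.8518 ≈ 0.4060

0.41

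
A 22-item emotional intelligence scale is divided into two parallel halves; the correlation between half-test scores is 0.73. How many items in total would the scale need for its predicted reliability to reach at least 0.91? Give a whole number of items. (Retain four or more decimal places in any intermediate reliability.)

r_full = 2(0.73)/(1 + 0.73) = 0.8439
n = r_tgt(1 − r_full) / [r_full(1 − r_tgt)] = 0.91 × 0.1561 / (0.8439 × 0.09) ≈ 1.8703
Required items = 1.8703 × 22 = 41.15, so 42 items.

42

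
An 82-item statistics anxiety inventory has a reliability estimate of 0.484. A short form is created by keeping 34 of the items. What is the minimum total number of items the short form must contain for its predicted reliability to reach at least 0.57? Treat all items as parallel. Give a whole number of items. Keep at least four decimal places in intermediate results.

116

Short-form reliability: n = 34/82 = 0.4146; r_34 = n·r/(1+(n−1)r) ≈ 0.2800
Length factor from the short form to reach 0.57: n' = 0.57(1 − 0.2800) / [0.2800(1 − 0.57)] ≈ 3.4086
Items = 3.4086 × 34 ≈ 115.89 → 116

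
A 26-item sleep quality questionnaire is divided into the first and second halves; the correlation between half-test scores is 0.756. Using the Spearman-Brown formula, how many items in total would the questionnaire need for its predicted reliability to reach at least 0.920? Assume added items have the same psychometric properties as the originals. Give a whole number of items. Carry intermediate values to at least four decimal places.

49

r_full = 2(0.756)/(1 + 0.756) = 0.8610
n = r_tgt(1 − r_full) / [r_full(1 − r_tgt)] = 0.920 × 0.1390 / (0.8610 × 0.080) ≈ 1.8566
Required items = 1.8566 × 26 = 48.27, so 49 items.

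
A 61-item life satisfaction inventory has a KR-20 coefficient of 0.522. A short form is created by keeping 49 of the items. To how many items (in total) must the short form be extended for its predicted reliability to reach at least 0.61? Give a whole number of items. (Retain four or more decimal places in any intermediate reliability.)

First, r for the 49-item form: n = 49/61 = 0.8033, so r_49 = 0.8033·0.522/(1 + (0.8033 − 1)·0.522) = 0.4673
Length factor from the short form to reach 0.61: n' = 0.61(1 − 0.4673) / [0.4673(1 − 0.61)] ≈ 1.7830
Total items = 1.7830 × 49 = 87.37, rounded up to 88.

88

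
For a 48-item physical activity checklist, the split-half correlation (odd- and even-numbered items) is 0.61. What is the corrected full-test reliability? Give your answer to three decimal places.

0.758

Each half is half the length of the full test, so the full test is n = 2 times a half.
r_full = 2r_hh / (1 + r_hh) = 2 × 0.61 / (1 + 0.61)
r_full = 1.2200 / 1.6100 ≈ 0.7578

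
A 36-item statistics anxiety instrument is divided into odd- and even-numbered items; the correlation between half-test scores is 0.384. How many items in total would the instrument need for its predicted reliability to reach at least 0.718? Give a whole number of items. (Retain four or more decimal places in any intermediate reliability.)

r_full = 2(0.384)/(1 + 0.384) = 0.5549
n = r_tgt(1 − r_full) / [r_full(1 − r_tgt)] = 0.718 × 0.4451 / (0.5549 × 0.282) ≈ 2.0423
Items = 2.0423 × 36 ≈ 73.52 → 74

74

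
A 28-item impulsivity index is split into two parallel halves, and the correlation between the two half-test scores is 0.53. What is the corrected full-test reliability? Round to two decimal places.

r_full = 2r_hh / (1 + r_hh) = 2 × 0.53 / (1 + 0.53)
r_full = 1.0600 / 1.5300 ≈ 0.6928

0.69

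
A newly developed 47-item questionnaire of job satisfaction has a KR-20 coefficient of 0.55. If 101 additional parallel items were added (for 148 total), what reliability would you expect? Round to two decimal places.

n = 148/47 = 3.1489
r_new = 3.1489·0.55 / [1 + (3.1489 − 1)·0.55]
     = 1.7319 / 2.1819 = 0.7938

0.79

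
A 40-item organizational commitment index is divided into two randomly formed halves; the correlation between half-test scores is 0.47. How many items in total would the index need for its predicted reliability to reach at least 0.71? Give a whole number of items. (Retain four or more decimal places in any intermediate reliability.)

56

Corrected full-test reliability: r_full = 2 × 0.47 / (1 + 0.47) ≈ 0.6395
n = r_tgt(1 − r_full) / [r_full(1 − r_tgt)] = 0.71 × 0.3605 / (0.6395 × 0.29) ≈ 1.3801
Items = 1.3801 × 40 ≈ 55.20 → 56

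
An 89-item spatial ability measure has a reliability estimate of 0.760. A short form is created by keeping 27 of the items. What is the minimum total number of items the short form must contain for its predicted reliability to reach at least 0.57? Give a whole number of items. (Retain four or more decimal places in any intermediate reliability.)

First, r for the 27-item form: n = 27/89 = 0.3034, so r_27 = 0.3034·0.760/(1 + (0.3034 − 1)·0.760) = 0.4900
Then solve for n' with r_old = 0.4900, r_target = 0.57: n' = 0.57(1 − 0.4900)/[0.4900(1 − 0.57)] = 1.3797
Items = 1.3797 × 27 ≈ 37.25 → 38

38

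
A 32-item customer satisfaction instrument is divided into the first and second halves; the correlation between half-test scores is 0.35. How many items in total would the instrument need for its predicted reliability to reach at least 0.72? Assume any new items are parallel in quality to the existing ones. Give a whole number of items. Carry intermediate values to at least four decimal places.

77

Corrected full-test reliability: r_full = 2 × 0.35 / (1 + 0.35) ≈ 0.5185
n = r_tgt(1 − r_full) / [r_full(1 − r_tgt)] = 0.72 × 0.4815 / (0.5185 × 0.28) ≈ 2.3879
Required items = 2.3879 × 32 = 76.41, so 77 items.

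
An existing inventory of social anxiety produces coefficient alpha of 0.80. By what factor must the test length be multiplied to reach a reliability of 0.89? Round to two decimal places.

Rearranging the Spearman-Brown formula for n,
n = r_target (1 − r_old) / [ r_old (1 − r_target) ]
n = 0.89(1 − 0.80) / [0.80(1 − 0.89)]
n = 0.1780 / 0.0880 ≈ 2.0227

2.02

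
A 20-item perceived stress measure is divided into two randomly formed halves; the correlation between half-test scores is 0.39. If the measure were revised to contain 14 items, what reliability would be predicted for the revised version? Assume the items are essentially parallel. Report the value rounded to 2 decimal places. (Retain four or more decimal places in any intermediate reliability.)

First correct the split-half correlation to full-test reliability: r_full = 2 × 0.39 / (1 + 0.39) ≈ 0.5612
Length factor from 20 to 14 items: n = 14/20 = 0.7000
r_new = n·r_full / (1 + (n − 1)·r_full) = 0.3928 / 0.8316 ≈ 0.4723

0.47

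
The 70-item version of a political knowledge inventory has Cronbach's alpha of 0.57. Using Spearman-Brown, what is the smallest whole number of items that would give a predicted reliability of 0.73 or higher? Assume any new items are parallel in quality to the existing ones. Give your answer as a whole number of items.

143

Spearman-Brown solved for the length factor n:
n = r*(1 − r) / [ r (1 − r*) ]
n = 0.73(1 − 0.57) / [0.57(1 − 0.73)]
  = 0.3139 / 0.1539 = 2.0396
Items needed = n × 70 = 2.0396 × 70 ≈ 142.77 → round up to 143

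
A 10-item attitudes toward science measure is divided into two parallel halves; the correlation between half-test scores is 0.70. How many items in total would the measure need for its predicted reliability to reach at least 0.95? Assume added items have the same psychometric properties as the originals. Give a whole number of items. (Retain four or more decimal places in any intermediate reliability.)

41

Corrected full-test reliability: r_full = 2 × 0.70 / (1 + 0.70) ≈ 0.8235
Solve Spearman-Brown for n: n = 0.95(1 − 0.8235) / [0.8235(1 − 0.95)] = 4.0723
Items = 4.0723 × 10 ≈ 40.72 → 41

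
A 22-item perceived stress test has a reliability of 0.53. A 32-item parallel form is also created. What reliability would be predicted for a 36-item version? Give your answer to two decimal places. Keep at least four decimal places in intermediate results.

0.65

Only the ratio of lengths matters: n = 36/22 = 1.6364
r_{36} = n·r / (1 + (n − 1)·r) = 0.8673 / 1.3373 ≈ 0.6485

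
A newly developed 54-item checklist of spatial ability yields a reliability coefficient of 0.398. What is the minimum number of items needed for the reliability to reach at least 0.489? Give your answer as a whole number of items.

Rearranging the Spearman-Brown formula for n,
n = r_target (1 − r_old) / [ r_old (1 − r_target) ]
n = [0.489 × 0.602] / [0.398 × 0.511]
n = 0.294378 / 0.203378 ≈ 1.4474
So the test needs 1.4474 × 54 ≈ 78.16 items; rounding up, 79.

79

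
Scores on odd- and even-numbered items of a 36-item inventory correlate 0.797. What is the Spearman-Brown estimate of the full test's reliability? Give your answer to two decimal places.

r_full = 2r_hh / (1 + r_hh) = 2 × 0.797 / (1 + 0.797)
r_full = 1.5940 / 1.7970 ≈ 0.8870

0.89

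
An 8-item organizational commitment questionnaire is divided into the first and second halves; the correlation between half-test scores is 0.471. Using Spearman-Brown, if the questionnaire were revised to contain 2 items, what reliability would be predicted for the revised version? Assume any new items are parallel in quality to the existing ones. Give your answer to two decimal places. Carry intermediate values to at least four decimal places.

Full-test reliability from the split-half r: r_full = 2(0.471)/(1 + 0.471) = 0.6404
Length factor from 8 to 2 items: n = 2/8 = 0.2500
r_new = n·r_full / (1 + (n − 1)·r_full) = 0.1601 / 0.5197 ≈ 0.3081

0.31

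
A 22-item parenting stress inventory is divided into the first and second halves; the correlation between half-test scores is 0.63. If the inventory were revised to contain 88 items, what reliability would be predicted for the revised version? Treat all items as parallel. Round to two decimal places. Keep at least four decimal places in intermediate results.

First correct the split-half correlation to full-test reliability: r_full = 2 × 0.63 / (1 + 0.63) ≈ 0.7730
Length factor from 22 to 88 items: n = 88/22 = 4.0000
r_new = n·r_full / (1 + (n − 1)·r_full) = 3.0920 / 3.3190 ≈ 0.9316

0.93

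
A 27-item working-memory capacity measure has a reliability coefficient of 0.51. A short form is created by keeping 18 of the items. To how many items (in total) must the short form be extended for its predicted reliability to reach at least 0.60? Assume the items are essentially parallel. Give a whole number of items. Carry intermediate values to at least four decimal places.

Short-form reliability: n = 18/27 = 0.6667; r_18 = n·r/(1+(n−1)r) ≈ 0.4097
Then solve for n' with r_old = 0.4097, r_target = 0.60: n' = 0.60(1 − 0.4097)/[0.4097(1 − 0.60)] = 2.1612
Items = 2.1612 × 18 ≈ 38.90 → 39

39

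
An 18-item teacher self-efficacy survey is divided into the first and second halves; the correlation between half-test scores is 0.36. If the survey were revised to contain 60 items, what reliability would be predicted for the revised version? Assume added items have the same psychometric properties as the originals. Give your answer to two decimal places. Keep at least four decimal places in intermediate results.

Full-test reliability from the split-half r: r_full = 2(0.36)/(1 + 0.36) = 0.5294
Then adjust to 60 items: n = 60/18 = 3.3333
r_new = n·r_full / (1 + (n − 1)·r_full) = 1.7646 / 2.2352 ≈ 0.7895

0.79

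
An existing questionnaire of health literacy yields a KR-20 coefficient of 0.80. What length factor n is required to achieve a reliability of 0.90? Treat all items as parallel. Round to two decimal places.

Spearman-Brown solved for the length factor n:
n = r_target (1 − r_old) / [ r_old (1 − r_target) ]
n = [0.90 × 0.20] / [0.80 × 0.10]
  = 0.1800 / 0.0800 = 2.2500

2.25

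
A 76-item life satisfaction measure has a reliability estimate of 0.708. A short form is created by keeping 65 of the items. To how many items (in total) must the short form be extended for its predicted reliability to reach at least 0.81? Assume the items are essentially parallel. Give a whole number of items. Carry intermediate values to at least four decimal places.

134

Short-form reliability: n = 65/76 = 0.8553; r_65 = n·r/(1+(n−1)r) ≈ 0.6747
Then solve for n' with r_old = 0.6747, r_target = 0.81: n' = 0.81(1 − 0.6747)/[0.6747(1 − 0.81)] = 2.0554
Items = 2.0554 × 65 ≈ 133.60 → 134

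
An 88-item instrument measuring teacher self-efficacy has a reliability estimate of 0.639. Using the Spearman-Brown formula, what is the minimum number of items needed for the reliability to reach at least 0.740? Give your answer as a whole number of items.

142

n = 0.740(1 − 0.639) / [0.639(1 − 0.740)]
  = 0.267140 / 0.166140 = 1.6079
1.6079 × 88 = 141.50 → 142 items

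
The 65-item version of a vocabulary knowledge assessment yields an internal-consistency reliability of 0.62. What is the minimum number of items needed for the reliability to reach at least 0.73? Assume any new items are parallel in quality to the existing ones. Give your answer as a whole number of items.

n = [0.73 × 0.38] / [0.62 × 0.27]
n = 0.2774 / 0.1674 ≈ 1.6571
So the test needs 1.6571 × 65 ≈ 107.71 items; rounding up, 108.

108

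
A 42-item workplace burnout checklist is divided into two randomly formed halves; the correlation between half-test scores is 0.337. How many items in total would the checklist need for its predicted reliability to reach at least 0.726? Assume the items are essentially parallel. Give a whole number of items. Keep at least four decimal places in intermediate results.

110

r_full = 2(0.337)/(1 + 0.337) = 0.5041
Solve Spearman-Brown for n: n = 0.726(1 − 0.5041) / [0.5041(1 − 0.726)] = 2.6065
Required items = 2.6065 × 42 = 109.47, so 110 items.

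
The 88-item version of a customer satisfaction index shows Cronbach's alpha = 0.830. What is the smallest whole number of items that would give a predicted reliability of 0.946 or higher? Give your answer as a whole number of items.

Spearman-Brown solved for the length factor n:
n = r*(1 − r) / [ r (1 − r*) ]
n = 0.946(1 − 0.830) / [0.830(1 − 0.946)]
  = 0.160820 / 0.044820 = 3.5881
So the test needs 3.5881 × 88 ≈ 315.75 items; rounding up, 316.

316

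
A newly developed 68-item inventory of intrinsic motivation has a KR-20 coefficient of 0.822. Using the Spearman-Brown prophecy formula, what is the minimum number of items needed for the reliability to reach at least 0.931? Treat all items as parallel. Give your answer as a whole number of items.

Spearman-Brown solved for the length factor n:
n = r*(1 − r) / [ r (1 − r*) ]
n = [0.931 × 0.178] / [0.822 × 0.069]
  = 0.165718 / 0.056718 = 2.9218
Items needed = n × 68 = 2.9218 × 68 ≈ 198.68 → round up to 199

199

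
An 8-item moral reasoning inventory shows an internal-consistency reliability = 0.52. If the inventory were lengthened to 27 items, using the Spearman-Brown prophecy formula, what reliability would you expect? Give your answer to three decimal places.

0.785

Length ratio n = 27/8 = 3.375
Spearman-Brown: r_new = n·r / (1 + (n − 1)·r)
r_new = 3.375·0.52 / [1 + (3.375 − 1)·0.52]
r_new = 1.7550 / 2.2350 ≈ 0.7852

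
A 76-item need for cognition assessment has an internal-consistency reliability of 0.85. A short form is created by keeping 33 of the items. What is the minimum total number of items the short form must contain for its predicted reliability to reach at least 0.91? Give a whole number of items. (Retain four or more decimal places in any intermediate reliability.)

Short-form reliability: n = 33/76 = 0.4342; r_33 = n·r/(1+(n−1)r) ≈ 0.7110
Then solve for n' with r_old = 0.7110, r_target = 0.91: n' = 0.91(1 − 0.7110)/[0.7110(1 − 0.91)] = 4.1099
Items = 4.1099 × 33 ≈ 135.63 → 136

136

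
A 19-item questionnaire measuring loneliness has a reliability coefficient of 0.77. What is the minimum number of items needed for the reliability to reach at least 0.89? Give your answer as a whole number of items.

Spearman-Brown solved for the length factor n:
n = r_target (1 − r_old) / [ r_old (1 − r_target) ]
n = 0.89(1 − 0.77) / [0.77(1 − 0.89)]
  = 0.2047 / 0.0847 = 2.4168
So the test needs 2.4168 × 19 ≈ 45.92 items; rounding up, 46.

46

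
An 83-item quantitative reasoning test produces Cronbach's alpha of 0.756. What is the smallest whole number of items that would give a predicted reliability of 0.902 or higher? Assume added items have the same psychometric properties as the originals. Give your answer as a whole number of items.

Rearranging the Spearman-Brown formula for n,
n = r_target (1 − r_old) / [ r_old (1 − r_target) ]
n = [0.902 × 0.244] / [0.756 × 0.098]
n = 0.220088 / 0.074088 ≈ 2.9706
2.9706 × 83 = 246.56 → 247 items

247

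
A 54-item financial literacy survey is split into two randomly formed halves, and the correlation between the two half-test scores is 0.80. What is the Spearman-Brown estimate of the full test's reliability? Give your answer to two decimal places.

0.89

Each half is half the length of the full test, so the full test is n = 2 times a half.
r_full = 2(0.80) / (1 + 0.80)
       = 1.6000 / 1.8000 = 0.8889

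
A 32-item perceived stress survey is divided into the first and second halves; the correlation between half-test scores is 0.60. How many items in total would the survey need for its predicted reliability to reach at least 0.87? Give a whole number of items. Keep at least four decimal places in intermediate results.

r_full = 2(0.60)/(1 + 0.60) = 0.7500
n = r_tgt(1 − r_full) / [r_full(1 − r_tgt)] = 0.87 × 0.2500 / (0.7500 × 0.13) ≈ 2.2308
Required items = 2.2308 × 32 = 71.39, so 72 items.

72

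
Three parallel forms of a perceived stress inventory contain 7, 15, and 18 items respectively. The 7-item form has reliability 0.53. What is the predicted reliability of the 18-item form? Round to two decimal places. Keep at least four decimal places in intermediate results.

0.74

The 15-item form is not needed; work directly from the 7-item form with n = 18/7 = 2.5714.
r_{18} = n·r / (1 + (n − 1)·r) = 1.3628 / 1.8328 ≈ 0.7436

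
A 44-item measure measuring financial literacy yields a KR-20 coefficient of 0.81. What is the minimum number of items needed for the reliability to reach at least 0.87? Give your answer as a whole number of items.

70

Spearman-Brown solved for the length factor n:
n = r_target (1 − r_old) / [ r_old (1 − r_target) ]
n = [0.87 × 0.19] / [0.81 × 0.13]
n = 0.1653 / 0.1053 ≈ 1.5698
Items needed = n × 44 = 1.5698 × 44 ≈ 69.07 → round up to 70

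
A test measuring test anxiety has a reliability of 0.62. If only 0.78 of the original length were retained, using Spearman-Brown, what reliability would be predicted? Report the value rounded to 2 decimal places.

Apply the Spearman-Brown prophecy formula, r' = nr / [1 + (n − 1)r]:
r_new = 0.78·0.62 / [1 + (0.78 − 1)·0.62]
     = 0.4836 / 0.8636 = 0.5600

0.56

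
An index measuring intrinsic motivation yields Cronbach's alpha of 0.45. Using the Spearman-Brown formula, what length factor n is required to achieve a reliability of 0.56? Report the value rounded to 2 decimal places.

Rearranging the Spearman-Brown formula for n,
n = r_target (1 − r_old) / [ r_old (1 − r_target) ]
n = 0.56 × (1 − 0.45) / [ 0.45 × (1 − 0.56) ]
n = 0.3080 / 0.1980 ≈ 1.5556

1.56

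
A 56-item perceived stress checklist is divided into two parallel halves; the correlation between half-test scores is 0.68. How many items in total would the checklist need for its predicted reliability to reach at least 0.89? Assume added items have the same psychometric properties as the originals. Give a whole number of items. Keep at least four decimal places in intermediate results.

107

r_full = 2(0.68)/(1 + 0.68) = 0.8095
n = r_tgt(1 − r_full) / [r_full(1 − r_tgt)] = 0.89 × 0.1905 / (0.8095 × 0.11) ≈ 1.9040
Items = 1.9040 × 56 ≈ 106.62 → 107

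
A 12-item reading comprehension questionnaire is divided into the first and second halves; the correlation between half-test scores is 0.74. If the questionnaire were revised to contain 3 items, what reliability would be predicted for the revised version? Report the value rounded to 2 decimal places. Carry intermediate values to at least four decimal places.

Spearman-Brown correction (n = 2): r_full = 2·0.74/(1 + 0.74) = 0.8506
Then adjust to 3 items: n = 3/12 = 0.2500
r_new = n·r_full / (1 + (n − 1)·r_full) = 0.2127 / 0.3620 ≈ 0.5876

0.59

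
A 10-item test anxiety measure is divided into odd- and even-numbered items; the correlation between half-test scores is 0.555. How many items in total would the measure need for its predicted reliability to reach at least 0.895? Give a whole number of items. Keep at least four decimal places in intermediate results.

35

Corrected full-test reliability: r_full = 2 × 0.555 / (1 + 0.555) ≈ 0.7138
Solve Spearman-Brown for n: n = 0.895(1 − 0.7138) / [0.7138(1 − 0.895)] = 3.4176
Required items = 3.4176 × 10 = 34.18, so 35 items.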